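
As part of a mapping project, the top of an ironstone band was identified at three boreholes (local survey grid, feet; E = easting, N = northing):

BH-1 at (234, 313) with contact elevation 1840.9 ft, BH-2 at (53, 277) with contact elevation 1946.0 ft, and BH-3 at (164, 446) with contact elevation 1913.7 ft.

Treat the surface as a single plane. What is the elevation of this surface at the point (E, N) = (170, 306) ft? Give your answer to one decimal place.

Let the plane be z = a·E + b·N + c.
BH-2−BH-1: −181a − 36b = 105.1;  BH-3−BH-1: −70a + 133b = 72.8.
Solving gives a = −0.62419, b = 0.21885.
Then c = 1840.9 − a·234 − b·313 = 1918.46.
At (170, 306): z = −106.1 + 67.0 + 1918.46 = 1879.3 ft.

1879.3 ft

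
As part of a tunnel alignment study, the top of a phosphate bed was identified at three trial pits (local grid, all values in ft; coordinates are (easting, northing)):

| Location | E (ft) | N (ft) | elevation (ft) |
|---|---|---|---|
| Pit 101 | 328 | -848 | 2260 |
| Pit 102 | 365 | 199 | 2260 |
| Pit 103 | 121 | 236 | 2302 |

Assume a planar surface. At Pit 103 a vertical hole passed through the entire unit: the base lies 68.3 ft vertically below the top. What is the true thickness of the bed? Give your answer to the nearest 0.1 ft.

67.3 ft

Two edge vectors: Pit 101→Pit 102 = (37, 1047, 0), Pit 101→Pit 103 = (-207, 1084, 42).
Normal n = (Pit 101→Pit 102) × (Pit 101→Pit 103) = (43974, -1554, 256837).
So ∂z/∂E = −n_x/n_z = −0.17121 and ∂z/∂N = −n_y/n_z = 0.00605.
|∇z| = √(a²+b²) = 0.17132, so dip δ = arctan(0.17132) = 9.72°.
True thickness = vertical thickness × cos δ = 68.3 × cos 9.72° = 67.3 ft.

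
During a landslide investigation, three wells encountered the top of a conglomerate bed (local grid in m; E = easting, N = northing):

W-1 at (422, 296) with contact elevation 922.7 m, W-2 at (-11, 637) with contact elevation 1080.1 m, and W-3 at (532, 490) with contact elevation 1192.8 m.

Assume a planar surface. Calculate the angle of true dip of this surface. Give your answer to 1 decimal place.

Two edge vectors: W-1→W-2 = (-433, 341, 157.4), W-1→W-3 = (110, 194, 270.1).
Normal n = (W-1→W-2) × (W-1→W-3) = (61568.5, 134267.3, -121512).
So ∂z/∂E = −n_x/n_z = 0.50669 and ∂z/∂N = −n_y/n_z = 1.10497.
Gradient magnitude |∇z| = √(a² + b²) = √(0.25673 + 1.22096) = 1.21560.
True dip = arctan(1.21560) = 50.6°, dipping toward SSW (azimuth ≈ 205°).

50.6°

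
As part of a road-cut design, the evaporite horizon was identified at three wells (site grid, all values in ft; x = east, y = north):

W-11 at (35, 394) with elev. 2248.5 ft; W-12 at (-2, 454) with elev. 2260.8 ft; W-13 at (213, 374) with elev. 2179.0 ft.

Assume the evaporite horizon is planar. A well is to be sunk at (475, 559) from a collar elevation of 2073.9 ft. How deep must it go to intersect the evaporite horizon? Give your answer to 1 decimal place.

Let the plane be z = a·x + b·y + c.
W-12−W-11: −37a + 60b = 12.3;  W-13−W-11: 178a − 20b = −69.5.
Solving gives a = −0.39477, b = −0.03844.
Then c = 2248.5 − a·35 − b·394 = 2277.46.
At (475, 559): z_contact = −187.52 − 21.49 + 2277.46 = 2068.46 ft.
Depth below ground = 2073.9 − 2068.46 = 5.4 ft.

5.4 ft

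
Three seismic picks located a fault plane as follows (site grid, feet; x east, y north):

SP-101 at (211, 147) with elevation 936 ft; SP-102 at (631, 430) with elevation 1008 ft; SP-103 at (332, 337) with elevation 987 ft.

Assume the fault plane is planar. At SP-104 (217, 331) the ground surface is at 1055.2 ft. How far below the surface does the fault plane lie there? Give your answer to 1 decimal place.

Let the plane be z = a·x + b·y + c.
SP-102−SP-101: 420a + 283b = 72;  SP-103−SP-101: 121a + 190b = 51.
Solving gives a = −0.01653, b = 0.27895.
Then c = 936 − a·211 − b·147 = 898.48.
At (217, 331): z_contact = −3.59 + 92.33 + 898.48 = 987.23 ft.
Depth below ground = 1055.2 − 987.23 = 68.0 ft.

68.0 ft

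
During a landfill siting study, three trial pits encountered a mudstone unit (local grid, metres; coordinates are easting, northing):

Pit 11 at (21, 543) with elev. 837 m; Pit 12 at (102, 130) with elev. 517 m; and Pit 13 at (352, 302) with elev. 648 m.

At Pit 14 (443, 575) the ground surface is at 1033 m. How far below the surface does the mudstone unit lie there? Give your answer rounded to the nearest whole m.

Two edge vectors: Pit 11→Pit 12 = (81, -413, -320), Pit 11→Pit 13 = (331, -241, -189).
Normal n = (Pit 11→Pit 12) × (Pit 11→Pit 13) = (937, -90611, 117182).
So ∂z/∂easting = −n_x/n_z = −0.00800 and ∂z/∂northing = −n_y/n_z = 0.77325.
Intercept c from Pit 11: 837 + 0.17 − 419.87 = 417.29.
At (443, 575): z_contact = −3.5 + 444.6 + 417.29 = 858.4 m.
Depth below ground = 1033 − 858.4 = 175 m.

175 m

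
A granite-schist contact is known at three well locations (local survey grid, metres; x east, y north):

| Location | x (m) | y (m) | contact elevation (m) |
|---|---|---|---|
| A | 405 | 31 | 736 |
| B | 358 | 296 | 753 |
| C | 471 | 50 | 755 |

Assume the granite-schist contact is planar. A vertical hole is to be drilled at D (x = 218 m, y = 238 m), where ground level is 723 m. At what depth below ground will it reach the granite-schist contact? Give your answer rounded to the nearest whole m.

Let the plane be z = a·x + b·y + c.
B−A: −47a + 265b = 17;  C−A: 66a + 19b = 19.
Solving gives a = 0.25632, b = 0.10961.
Then c = 736 − a·405 − b·31 = 628.79.
At (218, 238): z_contact = 55.9 + 26.1 + 628.79 = 710.8 m.
Depth below ground = 723 − 710.8 = 12 m.

12 m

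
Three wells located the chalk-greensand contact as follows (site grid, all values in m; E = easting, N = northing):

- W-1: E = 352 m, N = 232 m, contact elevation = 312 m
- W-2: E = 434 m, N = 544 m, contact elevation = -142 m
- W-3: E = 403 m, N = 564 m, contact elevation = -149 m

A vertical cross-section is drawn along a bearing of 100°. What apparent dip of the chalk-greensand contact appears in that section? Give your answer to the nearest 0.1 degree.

Let the plane be z = a·E + b·N + c.
W-2−W-1: 82a + 312b = −454;  W-3−W-1: 51a + 332b = −461.
Solving gives a = −0.60962, b = −1.29491.
Unit vector along 100° is (sin 100°, cos 100°) = (0.9848, -0.1736).
Slope in that direction = a·(0.9848) + b·(-0.1736) = −0.37550.
Apparent dip = arctan|0.37550| = 20.6° (true dip is 55.1°, so apparent ≤ true as expected).

20.6°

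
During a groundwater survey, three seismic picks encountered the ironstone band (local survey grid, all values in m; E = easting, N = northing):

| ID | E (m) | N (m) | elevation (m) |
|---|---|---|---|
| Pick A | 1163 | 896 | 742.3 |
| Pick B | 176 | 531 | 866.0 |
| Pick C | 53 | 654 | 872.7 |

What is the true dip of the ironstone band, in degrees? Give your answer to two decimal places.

6.74°

Two edge vectors: Pick A→Pick B = (-987, -365, 123.7), Pick A→Pick C = (-1110, -242, 130.4).
Normal n = (Pick A→Pick B) × (Pick A→Pick C) = (-17660.6, -8602.2, -166296).
So ∂z/∂E = −n_x/n_z = −0.10620 and ∂z/∂N = −n_y/n_z = −0.05173.
Gradient magnitude |∇z| = √(a² + b²) = √(0.01128 + 0.00268) = 0.11813.
True dip = arctan(0.11813) = 6.74°, dipping toward ENE (azimuth ≈ 064°).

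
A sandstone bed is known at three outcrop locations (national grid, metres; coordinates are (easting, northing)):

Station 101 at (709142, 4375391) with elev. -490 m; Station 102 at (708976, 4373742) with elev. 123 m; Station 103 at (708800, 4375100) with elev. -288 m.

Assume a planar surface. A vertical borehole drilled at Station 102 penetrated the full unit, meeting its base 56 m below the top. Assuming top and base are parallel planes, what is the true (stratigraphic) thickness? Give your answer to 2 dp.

Two edge vectors: Station 101→Station 102 = (-166, -1649, 613), Station 101→Station 103 = (-342, -291, 202).
Normal n = (Station 101→Station 102) × (Station 101→Station 103) = (-154715, -176114, -515652).
So ∂z/∂E = −n_x/n_z = −0.30004 and ∂z/∂N = −n_y/n_z = −0.34154.
|∇z| = √(a²+b²) = 0.45461, so dip δ = arctan(0.45461) = 24.45°.
True thickness = vertical thickness × cos δ = 56 × cos 24.45° = 50.98 m.

50.98 m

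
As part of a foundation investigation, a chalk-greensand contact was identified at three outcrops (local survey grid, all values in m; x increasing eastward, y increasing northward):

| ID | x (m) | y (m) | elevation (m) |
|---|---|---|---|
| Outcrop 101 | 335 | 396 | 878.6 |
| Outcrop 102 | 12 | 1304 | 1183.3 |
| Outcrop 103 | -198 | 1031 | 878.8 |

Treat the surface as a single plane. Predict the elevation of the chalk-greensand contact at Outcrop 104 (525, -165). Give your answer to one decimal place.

683.7 m

Let the plane be z = a·x + b·y + c.
Outcrop 102−Outcrop 101: −323a + 908b = 304.7;  Outcrop 103−Outcrop 101: −533a + 635b = 0.2.
Solving gives a = 0.693192, b = 0.582160.
Then c = 878.6 − a·335 − b·396 = 415.85.
At (525, -165): z = 363.9 − 96.1 + 415.85 = 683.7 m.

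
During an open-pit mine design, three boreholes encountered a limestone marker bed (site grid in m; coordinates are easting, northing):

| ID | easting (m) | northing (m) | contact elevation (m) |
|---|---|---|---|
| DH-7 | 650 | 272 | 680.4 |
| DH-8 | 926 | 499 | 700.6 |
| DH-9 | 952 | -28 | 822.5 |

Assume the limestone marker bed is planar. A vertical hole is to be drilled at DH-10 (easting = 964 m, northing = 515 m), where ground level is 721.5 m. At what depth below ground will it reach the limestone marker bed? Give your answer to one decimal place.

Let the plane be z = a·easting + b·northing + c.
DH-8−DH-7: 276a + 227b = 20.2;  DH-9−DH-7: 302a − 300b = 142.1.
Solving gives a = 0.25316, b = −0.21882.
Then c = 680.4 − a·650 − b·272 = 575.37.
At (964, 515): z_contact = 244.05 − 112.69 + 575.37 = 706.72 m.
Depth below ground = 721.5 − 706.72 = 14.8 m.

14.8 m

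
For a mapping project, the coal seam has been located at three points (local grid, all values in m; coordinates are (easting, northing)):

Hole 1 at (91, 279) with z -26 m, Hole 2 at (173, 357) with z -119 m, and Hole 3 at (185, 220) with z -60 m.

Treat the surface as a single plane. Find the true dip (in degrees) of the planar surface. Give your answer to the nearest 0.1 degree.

Two edge vectors: Hole 1→Hole 2 = (82, 78, -93), Hole 1→Hole 3 = (94, -59, -34).
Normal n = (Hole 1→Hole 2) × (Hole 1→Hole 3) = (-8139, -5954, -12170).
So ∂z/∂E = −n_x/n_z = −0.66878 and ∂z/∂N = −n_y/n_z = −0.48924.
Gradient magnitude |∇z| = √(a² + b²) = √(0.44726 + 0.23935) = 0.82862.
True dip = arctan(0.82862) = 39.6°, dipping toward NE (azimuth ≈ 054°).

39.6°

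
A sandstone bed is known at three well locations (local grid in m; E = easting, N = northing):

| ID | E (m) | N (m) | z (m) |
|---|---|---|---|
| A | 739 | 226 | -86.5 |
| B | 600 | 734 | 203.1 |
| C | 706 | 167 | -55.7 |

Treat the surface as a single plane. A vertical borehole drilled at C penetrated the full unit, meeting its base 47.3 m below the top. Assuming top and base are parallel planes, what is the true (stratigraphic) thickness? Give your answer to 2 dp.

Two edge vectors: A→B = (-139, 508, 289.6), A→C = (-33, -59, 30.8).
Normal n = (A→B) × (A→C) = (32732.8, -5275.6, 24965).
So ∂z/∂E = −n_x/n_z = −1.31115 and ∂z/∂N = −n_y/n_z = 0.21132.
|∇z| = √(a²+b²) = 1.32807, so dip δ = arctan(1.32807) = 53.02°.
True thickness = vertical thickness × cos δ = 47.3 × cos 53.02° = 28.45 m.

28.45 m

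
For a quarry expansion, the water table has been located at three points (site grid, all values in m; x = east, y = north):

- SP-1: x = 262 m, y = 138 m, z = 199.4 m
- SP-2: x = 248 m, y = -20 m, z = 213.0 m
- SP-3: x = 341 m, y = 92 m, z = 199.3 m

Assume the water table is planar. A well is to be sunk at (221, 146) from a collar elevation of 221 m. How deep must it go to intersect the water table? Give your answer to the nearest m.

Let the plane be z = a·x + b·y + c.
SP-2−SP-1: −14a − 158b = 13.6;  SP-3−SP-1: 79a − 46b = −0.1.
Solving gives a = −0.04886, b = −0.08175.
Then c = 199.4 − a·262 − b·138 = 223.48.
At (221, 146): z_contact = −10.8 − 11.9 + 223.48 = 200.7 m.
Depth below ground = 221 − 200.7 = 20 m.

20 m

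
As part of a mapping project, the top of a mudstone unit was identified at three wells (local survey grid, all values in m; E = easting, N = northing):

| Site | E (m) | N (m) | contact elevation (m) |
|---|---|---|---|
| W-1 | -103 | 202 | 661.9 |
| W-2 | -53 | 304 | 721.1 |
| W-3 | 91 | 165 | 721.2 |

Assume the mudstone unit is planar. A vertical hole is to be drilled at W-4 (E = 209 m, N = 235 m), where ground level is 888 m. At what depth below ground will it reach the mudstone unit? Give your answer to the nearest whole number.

Two edge vectors: W-1→W-2 = (50, 102, 59.2), W-1→W-3 = (194, -37, 59.3).
Normal n = (W-1→W-2) × (W-1→W-3) = (8239, 8519.8, -21638).
So ∂z/∂E = −n_x/n_z = 0.38077 and ∂z/∂N = −n_y/n_z = 0.39374.
Intercept c from W-1: 661.9 + 39.22 − 79.54 = 621.58.
At (209, 235): z_contact = 79.6 + 92.5 + 621.58 = 793.7 m.
Depth below ground = 888 − 793.7 = 94 m.

94 m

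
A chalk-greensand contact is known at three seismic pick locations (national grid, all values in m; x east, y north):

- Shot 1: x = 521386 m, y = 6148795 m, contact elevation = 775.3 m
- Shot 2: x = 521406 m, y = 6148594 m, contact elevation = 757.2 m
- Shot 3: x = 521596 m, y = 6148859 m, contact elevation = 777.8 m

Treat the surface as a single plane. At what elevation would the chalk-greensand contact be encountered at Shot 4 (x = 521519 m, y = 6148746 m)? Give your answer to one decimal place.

Two edge vectors: Shot 1→Shot 2 = (20, -201, -18.1), Shot 1→Shot 3 = (210, 64, 2.5).
Normal n = (Shot 1→Shot 2) × (Shot 1→Shot 3) = (655.9, -3851, 43490).
So ∂z/∂x = −n_x/n_z = −0.015081628 and ∂z/∂y = −n_y/n_z = 0.088549092.
Intercept c from Shot 1: 775.3 + 7863.35 − 544470.21 = −535831.56.
At (521519, 6148746): z = −7865.4 + 544465.9 − 535831.56 = 769.0 m.

769.0 m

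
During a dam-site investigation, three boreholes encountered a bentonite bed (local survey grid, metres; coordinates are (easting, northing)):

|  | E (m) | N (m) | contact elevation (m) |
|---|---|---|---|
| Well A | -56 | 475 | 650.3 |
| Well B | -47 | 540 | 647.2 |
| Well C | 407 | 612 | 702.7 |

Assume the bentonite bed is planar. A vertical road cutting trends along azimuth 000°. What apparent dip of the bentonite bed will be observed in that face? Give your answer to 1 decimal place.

Let the plane be z = a·E + b·N + c.
Well B−Well A: 9a + 65b = −3.1;  Well C−Well A: 463a + 137b = 52.4.
Solving gives a = 0.13272, b = −0.06607.
Unit vector along 000° is (sin 0°, cos 0°) = (0.0000, 1.0000).
Slope in that direction = a·(0.0000) + b·(1.0000) = −0.06607.
Apparent dip = arctan|0.06607| = 3.8° (true dip is 8.4°, so apparent ≤ true as expected).

3.8°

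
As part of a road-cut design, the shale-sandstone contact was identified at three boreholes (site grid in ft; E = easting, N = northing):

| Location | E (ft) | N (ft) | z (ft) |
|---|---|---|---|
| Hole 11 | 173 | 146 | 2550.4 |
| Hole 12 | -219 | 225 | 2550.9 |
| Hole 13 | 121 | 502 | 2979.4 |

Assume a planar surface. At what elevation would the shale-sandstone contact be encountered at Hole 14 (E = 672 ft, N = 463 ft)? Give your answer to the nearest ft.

Let the plane be z = a·E + b·N + c.
Hole 12−Hole 11: −392a + 79b = 0.5;  Hole 13−Hole 11: −52a + 356b = 429.
Solving gives a = 0.24891, b = 1.24141.
Then c = 2550.4 − a·173 − b·146 = 2326.09.
At (672, 463): z = 167.3 + 574.8 + 2326.09 = 3068.1 ft.

3068 ft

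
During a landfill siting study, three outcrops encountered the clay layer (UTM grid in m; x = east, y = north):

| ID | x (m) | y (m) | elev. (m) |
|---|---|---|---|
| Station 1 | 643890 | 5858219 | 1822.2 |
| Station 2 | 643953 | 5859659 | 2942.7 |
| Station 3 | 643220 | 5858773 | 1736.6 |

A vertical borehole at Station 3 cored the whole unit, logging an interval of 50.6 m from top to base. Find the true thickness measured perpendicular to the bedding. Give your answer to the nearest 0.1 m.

Let the plane be z = a·x + b·y + c.
Station 2−Station 1: 63a + 1440b = 1120.5;  Station 3−Station 1: −670a + 554b = −85.6.
Solving gives a = 0.74424, b = 0.74556.
|∇z| = √(a²+b²) = 1.05345, so dip δ = arctan(1.05345) = 46.49°.
True thickness = vertical thickness × cos δ = 50.6 × cos 46.49° = 34.8 m.

34.8 m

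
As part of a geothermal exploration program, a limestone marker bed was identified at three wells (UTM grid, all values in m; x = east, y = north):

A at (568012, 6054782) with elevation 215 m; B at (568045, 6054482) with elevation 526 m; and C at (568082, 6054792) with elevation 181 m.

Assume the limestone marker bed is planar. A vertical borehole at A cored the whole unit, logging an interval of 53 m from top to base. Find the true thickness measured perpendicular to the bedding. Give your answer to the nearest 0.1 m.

35.2 m

Two edge vectors: A→B = (33, -300, 311), A→C = (70, 10, -34).
Normal n = (A→B) × (A→C) = (7090, 22892, 21330).
So ∂z/∂x = −n_x/n_z = −0.33240 and ∂z/∂y = −n_y/n_z = −1.07323.
|∇z| = √(a²+b²) = 1.12353, so dip δ = arctan(1.12353) = 48.33°.
True thickness = vertical thickness × cos δ = 53 × cos 48.33° = 35.2 m.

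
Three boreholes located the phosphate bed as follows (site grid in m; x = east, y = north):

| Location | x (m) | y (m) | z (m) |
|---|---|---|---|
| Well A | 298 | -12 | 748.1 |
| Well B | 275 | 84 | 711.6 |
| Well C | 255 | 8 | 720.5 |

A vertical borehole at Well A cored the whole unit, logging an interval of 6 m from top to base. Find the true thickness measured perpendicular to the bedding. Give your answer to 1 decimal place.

Two edge vectors: Well A→Well B = (-23, 96, -36.5), Well A→Well C = (-43, 20, -27.6).
Normal n = (Well A→Well B) × (Well A→Well C) = (-1919.6, 934.7, 3668).
So ∂z/∂x = −n_x/n_z = 0.52334 and ∂z/∂y = −n_y/n_z = −0.25483.
|∇z| = √(a²+b²) = 0.58208, so dip δ = arctan(0.58208) = 30.20°.
True thickness = vertical thickness × cos δ = 6 × cos 30.20° = 5.2 m.

5.2 m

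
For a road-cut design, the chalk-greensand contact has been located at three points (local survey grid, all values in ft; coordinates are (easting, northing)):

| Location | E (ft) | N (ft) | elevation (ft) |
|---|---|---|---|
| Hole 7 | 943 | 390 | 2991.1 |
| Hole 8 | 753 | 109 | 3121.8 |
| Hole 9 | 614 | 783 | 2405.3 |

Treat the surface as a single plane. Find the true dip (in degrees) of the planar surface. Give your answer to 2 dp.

Let the plane be z = a·E + b·N + c.
Hole 8−Hole 7: −190a − 281b = 130.7;  Hole 9−Hole 7: −329a + 393b = −585.8.
Solving gives a = 0.67763, b = −0.92331.
Gradient magnitude |∇z| = √(a² + b²) = √(0.45918 + 0.85250) = 1.14529.
True dip = arctan(1.14529) = 48.87°, dipping toward NW (azimuth ≈ 324°).

48.87°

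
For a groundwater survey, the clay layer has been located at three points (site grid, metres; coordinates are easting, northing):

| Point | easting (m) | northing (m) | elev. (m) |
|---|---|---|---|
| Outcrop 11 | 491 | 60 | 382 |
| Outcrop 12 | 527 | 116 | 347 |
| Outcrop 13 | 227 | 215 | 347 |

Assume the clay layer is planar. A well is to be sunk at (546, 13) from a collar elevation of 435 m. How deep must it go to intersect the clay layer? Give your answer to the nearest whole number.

38 m

Let the plane be z = a·easting + b·northing + c.
Outcrop 12−Outcrop 11: 36a + 56b = −35;  Outcrop 13−Outcrop 11: −264a + 155b = −35.
Solving gives a = −0.17015, b = −0.51562.
Then c = 382 − a·491 − b·60 = 496.48.
At (546, 13): z_contact = −92.9 − 6.7 + 496.48 = 396.9 m.
Depth below ground = 435 − 396.9 = 38 m.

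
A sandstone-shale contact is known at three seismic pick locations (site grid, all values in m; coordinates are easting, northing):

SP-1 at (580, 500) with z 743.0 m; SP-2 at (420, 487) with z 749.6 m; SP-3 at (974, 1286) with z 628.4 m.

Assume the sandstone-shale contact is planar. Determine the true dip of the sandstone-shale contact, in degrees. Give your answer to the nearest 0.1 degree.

Let the plane be z = a·easting + b·northing + c.
SP-2−SP-1: −160a − 13b = 6.6;  SP-3−SP-1: 394a + 786b = −114.6.
Solving gives a = −0.03065, b = −0.13044.
Gradient magnitude |∇z| = √(a² + b²) = √(0.00094 + 0.01701) = 0.13399.
True dip = arctan(0.13399) = 7.6°, dipping toward NNE (azimuth ≈ 013°).

7.6°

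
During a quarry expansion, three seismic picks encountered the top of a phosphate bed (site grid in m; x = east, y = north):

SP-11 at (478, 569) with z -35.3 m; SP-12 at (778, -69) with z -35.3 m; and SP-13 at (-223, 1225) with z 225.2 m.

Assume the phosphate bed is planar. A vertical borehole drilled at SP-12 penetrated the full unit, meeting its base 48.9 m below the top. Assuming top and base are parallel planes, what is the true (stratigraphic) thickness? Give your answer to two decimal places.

39.43 m

Two edge vectors: SP-11→SP-12 = (300, -638, 0), SP-11→SP-13 = (-701, 656, 260.5).
Normal n = (SP-11→SP-12) × (SP-11→SP-13) = (-166199, -78150, -250438).
So ∂z/∂x = −n_x/n_z = −0.66363 and ∂z/∂y = −n_y/n_z = −0.31205.
|∇z| = √(a²+b²) = 0.73334, so dip δ = arctan(0.73334) = 36.25°.
True thickness = vertical thickness × cos δ = 48.9 × cos 36.25° = 39.43 m.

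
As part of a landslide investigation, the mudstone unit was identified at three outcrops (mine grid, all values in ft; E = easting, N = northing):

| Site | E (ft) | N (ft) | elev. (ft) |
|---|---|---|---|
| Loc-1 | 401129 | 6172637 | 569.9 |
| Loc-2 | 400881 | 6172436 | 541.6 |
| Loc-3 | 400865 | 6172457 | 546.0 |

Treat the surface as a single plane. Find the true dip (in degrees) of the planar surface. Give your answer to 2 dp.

Two edge vectors: Loc-1→Loc-2 = (-248, -201, -28.3), Loc-1→Loc-3 = (-264, -180, -23.9).
Normal n = (Loc-1→Loc-2) × (Loc-1→Loc-3) = (-290.1, 1544, -8424).
So ∂z/∂E = −n_x/n_z = −0.03444 and ∂z/∂N = −n_y/n_z = 0.18329.
Gradient magnitude |∇z| = √(a² + b²) = √(0.00119 + 0.03359) = 0.18649.
True dip = arctan(0.18649) = 10.56°, dipping toward S (azimuth ≈ 169°).

10.56°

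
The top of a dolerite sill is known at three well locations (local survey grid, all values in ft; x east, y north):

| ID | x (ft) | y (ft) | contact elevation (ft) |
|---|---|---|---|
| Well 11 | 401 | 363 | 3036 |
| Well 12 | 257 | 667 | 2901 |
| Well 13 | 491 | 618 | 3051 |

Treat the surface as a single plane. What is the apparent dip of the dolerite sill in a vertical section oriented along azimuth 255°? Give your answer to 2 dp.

Let the plane be z = a·x + b·y + c.
Well 12−Well 11: −144a + 304b = −135;  Well 13−Well 11: 90a + 255b = 15.
Solving gives a = 0.60838, b = −0.15590.
Unit vector along 255° is (sin 255°, cos 255°) = (-0.9659, -0.2588).
Slope in that direction = a·(-0.9659) + b·(-0.2588) = −0.54730.
Apparent dip = arctan|0.54730| = 28.69° (true dip is 32.1°, so apparent ≤ true as expected).

28.69°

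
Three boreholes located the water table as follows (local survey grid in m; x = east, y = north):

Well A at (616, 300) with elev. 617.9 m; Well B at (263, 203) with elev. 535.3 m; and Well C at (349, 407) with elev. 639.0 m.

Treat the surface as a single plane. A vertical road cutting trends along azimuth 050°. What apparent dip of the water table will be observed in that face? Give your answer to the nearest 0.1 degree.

20.8°

Two edge vectors: Well A→Well B = (-353, -97, -82.6), Well A→Well C = (-267, 107, 21.1).
Normal n = (Well A→Well B) × (Well A→Well C) = (6791.5, 29502.5, -63670).
So ∂z/∂x = −n_x/n_z = 0.10667 and ∂z/∂y = −n_y/n_z = 0.46337.
Unit vector along 050° is (sin 50°, cos 50°) = (0.7660, 0.6428).
Slope in that direction = a·(0.7660) + b·(0.6428) = 0.37956.
Apparent dip = arctan|0.37956| = 20.8° (true dip is 25.4°, so apparent ≤ true as expected).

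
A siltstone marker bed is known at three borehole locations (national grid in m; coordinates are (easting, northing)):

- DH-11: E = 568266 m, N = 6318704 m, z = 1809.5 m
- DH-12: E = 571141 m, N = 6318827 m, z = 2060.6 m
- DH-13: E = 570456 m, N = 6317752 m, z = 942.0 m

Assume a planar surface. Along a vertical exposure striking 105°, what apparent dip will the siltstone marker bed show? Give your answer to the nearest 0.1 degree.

Two edge vectors: DH-11→DH-12 = (2875, 123, 251.1), DH-11→DH-13 = (2190, -952, -867.5).
Normal n = (DH-11→DH-12) × (DH-11→DH-13) = (132344.7, 3043971.5, -3006370).
So ∂z/∂E = −n_x/n_z = 0.04402 and ∂z/∂N = −n_y/n_z = 1.01251.
Unit vector along 105° is (sin 105°, cos 105°) = (0.9659, -0.2588).
Slope in that direction = a·(0.9659) + b·(-0.2588) = −0.21953.
Apparent dip = arctan|0.21953| = 12.4° (true dip is 45.4°, so apparent ≤ true as expected).

12.4°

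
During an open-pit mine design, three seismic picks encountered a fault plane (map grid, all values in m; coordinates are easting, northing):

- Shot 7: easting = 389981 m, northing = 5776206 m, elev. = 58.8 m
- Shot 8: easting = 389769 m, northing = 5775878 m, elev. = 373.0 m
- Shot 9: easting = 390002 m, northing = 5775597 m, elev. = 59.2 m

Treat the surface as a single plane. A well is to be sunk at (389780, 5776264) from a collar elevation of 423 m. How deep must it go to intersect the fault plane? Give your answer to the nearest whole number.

84 m

Two edge vectors: Shot 7→Shot 8 = (-212, -328, 314.2), Shot 7→Shot 9 = (21, -609, 0.4).
Normal n = (Shot 7→Shot 8) × (Shot 7→Shot 9) = (191216.6, 6683, 135996).
So ∂z/∂easting = −n_x/n_z = −1.40604577 and ∂z/∂northing = −n_y/n_z = −0.04914115.
Intercept c from Shot 7: 58.8 + 548331.13 + 283849.41 = 832239.35.
At (389780, 5776264): z_contact = −548048.5 − 283852.3 + 832239.35 = 338.6 m.
Depth below ground = 423 − 338.6 = 84 m.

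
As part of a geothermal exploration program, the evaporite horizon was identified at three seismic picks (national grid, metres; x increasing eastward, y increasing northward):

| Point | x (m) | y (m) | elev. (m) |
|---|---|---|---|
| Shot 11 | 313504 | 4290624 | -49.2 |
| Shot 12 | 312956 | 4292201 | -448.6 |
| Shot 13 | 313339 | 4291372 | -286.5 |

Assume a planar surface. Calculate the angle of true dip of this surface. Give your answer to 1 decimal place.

Two edge vectors: Shot 11→Shot 12 = (-548, 1577, -399.4), Shot 11→Shot 13 = (-165, 748, -237.3).
Normal n = (Shot 11→Shot 12) × (Shot 11→Shot 13) = (-75470.9, -64139.4, -149699).
So ∂z/∂x = −n_x/n_z = −0.50415 and ∂z/∂y = −n_y/n_z = −0.42846.
Gradient magnitude |∇z| = √(a² + b²) = √(0.25417 + 0.18357) = 0.66162.
True dip = arctan(0.66162) = 33.5°, dipping toward NE (azimuth ≈ 050°).

33.5°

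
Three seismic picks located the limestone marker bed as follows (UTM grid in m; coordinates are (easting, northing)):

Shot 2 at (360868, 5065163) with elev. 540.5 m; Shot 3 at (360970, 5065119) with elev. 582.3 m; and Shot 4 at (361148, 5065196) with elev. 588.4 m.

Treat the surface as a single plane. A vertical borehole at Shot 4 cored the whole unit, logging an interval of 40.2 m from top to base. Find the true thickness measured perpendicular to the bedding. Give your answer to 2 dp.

Two edge vectors: Shot 2→Shot 3 = (102, -44, 41.8), Shot 2→Shot 4 = (280, 33, 47.9).
Normal n = (Shot 2→Shot 3) × (Shot 2→Shot 4) = (-3487, 6818.2, 15686).
So ∂z/∂E = −n_x/n_z = 0.22230 and ∂z/∂N = −n_y/n_z = −0.43467.
|∇z| = √(a²+b²) = 0.48821, so dip δ = arctan(0.48821) = 26.02°.
True thickness = vertical thickness × cos δ = 40.2 × cos 26.02° = 36.12 m.

36.12 m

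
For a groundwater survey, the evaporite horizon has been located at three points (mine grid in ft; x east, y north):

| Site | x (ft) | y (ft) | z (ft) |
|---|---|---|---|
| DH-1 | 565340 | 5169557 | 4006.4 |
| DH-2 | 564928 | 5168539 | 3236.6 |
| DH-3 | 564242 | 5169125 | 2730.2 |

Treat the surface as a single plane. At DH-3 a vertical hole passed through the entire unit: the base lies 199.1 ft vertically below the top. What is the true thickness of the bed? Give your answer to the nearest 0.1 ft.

135.0 ft

Let the plane be z = a·x + b·y + c.
DH-2−DH-1: −412a − 1018b = −769.8;  DH-3−DH-1: −1098a − 432b = −1276.2.
Solving gives a = 1.02856, b = 0.33992.
|∇z| = √(a²+b²) = 1.08327, so dip δ = arctan(1.08327) = 47.29°.
True thickness = vertical thickness × cos δ = 199.1 × cos 47.29° = 135.0 ft.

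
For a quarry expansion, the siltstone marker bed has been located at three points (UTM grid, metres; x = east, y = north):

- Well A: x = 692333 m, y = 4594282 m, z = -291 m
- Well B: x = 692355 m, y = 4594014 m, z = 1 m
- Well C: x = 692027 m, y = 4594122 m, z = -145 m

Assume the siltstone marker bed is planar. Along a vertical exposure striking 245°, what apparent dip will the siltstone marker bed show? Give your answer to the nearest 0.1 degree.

Two edge vectors: Well A→Well B = (22, -268, 292), Well A→Well C = (-306, -160, 146).
Normal n = (Well A→Well B) × (Well A→Well C) = (7592, -92564, -85528).
So ∂z/∂x = −n_x/n_z = 0.08877 and ∂z/∂y = −n_y/n_z = −1.08227.
Unit vector along 245° is (sin 245°, cos 245°) = (-0.9063, -0.4226).
Slope in that direction = a·(-0.9063) + b·(-0.4226) = 0.37694.
Apparent dip = arctan|0.37694| = 20.7° (true dip is 47.4°, so apparent ≤ true as expected).

20.7°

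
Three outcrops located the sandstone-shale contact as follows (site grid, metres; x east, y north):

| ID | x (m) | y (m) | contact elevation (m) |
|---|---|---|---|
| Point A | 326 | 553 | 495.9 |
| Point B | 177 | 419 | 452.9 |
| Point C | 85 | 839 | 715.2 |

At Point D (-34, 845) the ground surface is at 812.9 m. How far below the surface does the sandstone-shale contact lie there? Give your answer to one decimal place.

67.1 m

Let the plane be z = a·x + b·y + c.
Point B−Point A: −149a − 134b = −43;  Point C−Point A: −241a + 286b = 219.3.
Solving gives a = −0.22812, b = 0.57455.
Then c = 495.9 − a·326 − b·553 = 252.54.
At (-34, 845): z_contact = 7.76 + 485.50 + 252.54 = 745.79 m.
Depth below ground = 812.9 − 745.79 = 67.1 m.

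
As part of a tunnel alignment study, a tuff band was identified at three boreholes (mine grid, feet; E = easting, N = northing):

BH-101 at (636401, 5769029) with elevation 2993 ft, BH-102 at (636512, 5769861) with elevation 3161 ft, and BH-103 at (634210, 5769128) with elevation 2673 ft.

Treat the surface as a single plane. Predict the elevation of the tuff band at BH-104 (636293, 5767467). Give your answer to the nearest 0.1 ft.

Two edge vectors: BH-101→BH-102 = (111, 832, 168), BH-101→BH-103 = (-2191, 99, -320).
Normal n = (BH-101→BH-102) × (BH-101→BH-103) = (-282872, -332568, 1833901).
So ∂z/∂E = −n_x/n_z = 0.154246058 and ∂z/∂N = −n_y/n_z = 0.181344576.
Intercept c from BH-101: 2993 − 98162.35 − 1046182.12 = −1141351.47.
At (636293, 5767467): z = 98145.7 + 1045898.9 − 1141351.47 = 2693.1 ft.

2693.1 ft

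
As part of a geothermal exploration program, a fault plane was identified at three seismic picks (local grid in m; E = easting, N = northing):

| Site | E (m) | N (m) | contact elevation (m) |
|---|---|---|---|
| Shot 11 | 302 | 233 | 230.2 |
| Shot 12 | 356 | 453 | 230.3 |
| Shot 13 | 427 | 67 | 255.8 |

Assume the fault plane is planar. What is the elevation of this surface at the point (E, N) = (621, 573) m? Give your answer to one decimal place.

Let the plane be z = a·E + b·N + c.
Shot 12−Shot 11: 54a + 220b = 0.1;  Shot 13−Shot 11: 125a − 166b = 25.6.
Solving gives a = 0.15491, b = −0.03757.
Then c = 230.2 − a·302 − b·233 = 192.17.
At (621, 573): z = 96.2 − 21.5 + 192.17 = 266.8 m.

266.8 m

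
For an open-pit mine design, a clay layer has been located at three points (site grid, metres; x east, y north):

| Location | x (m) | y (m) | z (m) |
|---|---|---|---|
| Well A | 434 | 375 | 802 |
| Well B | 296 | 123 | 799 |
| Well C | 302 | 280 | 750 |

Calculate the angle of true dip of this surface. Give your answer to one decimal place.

35.7°

Let the plane be z = a·x + b·y + c.
Well B−Well A: −138a − 252b = −3;  Well C−Well A: −132a − 95b = −52.
Solving gives a = 0.63605, b = −0.33641.
Gradient magnitude |∇z| = √(a² + b²) = √(0.40456 + 0.11317) = 0.71954.
True dip = arctan(0.71954) = 35.7°, dipping toward WNW (azimuth ≈ 298°).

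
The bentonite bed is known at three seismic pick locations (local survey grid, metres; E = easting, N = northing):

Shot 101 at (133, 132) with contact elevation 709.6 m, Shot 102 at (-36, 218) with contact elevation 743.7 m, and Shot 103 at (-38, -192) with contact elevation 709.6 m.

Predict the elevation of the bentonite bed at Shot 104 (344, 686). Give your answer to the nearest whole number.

723 m

Let the plane be z = a·E + b·N + c.
Shot 102−Shot 101: −169a + 86b = 34.1;  Shot 103−Shot 101: −171a − 324b = 0.
Solving gives a = −0.15906, b = 0.08395.
Then c = 709.6 − a·133 − b·132 = 719.67.
At (344, 686): z = −54.7 + 57.6 + 719.67 = 722.5 m.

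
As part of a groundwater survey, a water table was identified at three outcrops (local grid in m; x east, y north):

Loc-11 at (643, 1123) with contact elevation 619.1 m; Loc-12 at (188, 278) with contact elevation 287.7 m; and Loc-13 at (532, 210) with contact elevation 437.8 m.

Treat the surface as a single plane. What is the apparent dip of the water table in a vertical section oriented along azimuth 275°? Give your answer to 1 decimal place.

24.2°

Two edge vectors: Loc-11→Loc-12 = (-455, -845, -331.4), Loc-11→Loc-13 = (-111, -913, -181.3).
Normal n = (Loc-11→Loc-12) × (Loc-11→Loc-13) = (-149369.7, -45706.1, 321620).
So ∂z/∂x = −n_x/n_z = 0.46443 and ∂z/∂y = −n_y/n_z = 0.14211.
Unit vector along 275° is (sin 275°, cos 275°) = (-0.9962, 0.0872).
Slope in that direction = a·(-0.9962) + b·(0.0872) = −0.45028.
Apparent dip = arctan|0.45028| = 24.2° (true dip is 25.9°, so apparent ≤ true as expected).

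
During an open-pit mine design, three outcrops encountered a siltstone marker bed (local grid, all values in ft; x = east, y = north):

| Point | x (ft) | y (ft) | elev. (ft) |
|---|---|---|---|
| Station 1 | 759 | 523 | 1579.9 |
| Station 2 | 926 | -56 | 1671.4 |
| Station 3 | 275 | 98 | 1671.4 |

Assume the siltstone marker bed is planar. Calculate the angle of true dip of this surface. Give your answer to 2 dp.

Two edge vectors: Station 1→Station 2 = (167, -579, 91.5), Station 1→Station 3 = (-484, -425, 91.5).
Normal n = (Station 1→Station 2) × (Station 1→Station 3) = (-14091, -59566.5, -351211).
So ∂z/∂x = −n_x/n_z = −0.04012 and ∂z/∂y = −n_y/n_z = −0.16960.
Gradient magnitude |∇z| = √(a² + b²) = √(0.00161 + 0.02877) = 0.17428.
True dip = arctan(0.17428) = 9.89°, dipping toward NNE (azimuth ≈ 013°).

9.89°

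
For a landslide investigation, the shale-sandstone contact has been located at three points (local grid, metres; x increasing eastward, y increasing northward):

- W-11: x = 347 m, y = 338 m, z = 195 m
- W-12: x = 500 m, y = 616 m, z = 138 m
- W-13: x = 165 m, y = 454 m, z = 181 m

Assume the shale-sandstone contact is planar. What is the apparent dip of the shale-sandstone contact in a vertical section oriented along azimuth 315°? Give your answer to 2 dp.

5.79°

Two edge vectors: W-11→W-12 = (153, 278, -57), W-11→W-13 = (-182, 116, -14).
Normal n = (W-11→W-12) × (W-11→W-13) = (2720, 12516, 68344).
So ∂z/∂x = −n_x/n_z = −0.03980 and ∂z/∂y = −n_y/n_z = −0.18313.
Unit vector along 315° is (sin 315°, cos 315°) = (-0.7071, 0.7071).
Slope in that direction = a·(-0.7071) + b·(0.7071) = −0.10135.
Apparent dip = arctan|0.10135| = 5.79° (true dip is 10.6°, so apparent ≤ true as expected).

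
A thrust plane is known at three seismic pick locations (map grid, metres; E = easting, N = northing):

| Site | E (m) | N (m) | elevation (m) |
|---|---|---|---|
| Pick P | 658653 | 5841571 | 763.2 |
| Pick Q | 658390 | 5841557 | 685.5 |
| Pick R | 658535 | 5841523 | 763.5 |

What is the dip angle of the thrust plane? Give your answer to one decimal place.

Two edge vectors: Pick P→Pick Q = (-263, -14, -77.7), Pick P→Pick R = (-118, -48, 0.3).
Normal n = (Pick P→Pick Q) × (Pick P→Pick R) = (-3733.8, 9247.5, 10972).
So ∂z/∂E = −n_x/n_z = 0.34030 and ∂z/∂N = −n_y/n_z = −0.84283.
Gradient magnitude |∇z| = √(a² + b²) = √(0.11581 + 0.71036) = 0.90894.
True dip = arctan(0.90894) = 42.3°, dipping toward NNW (azimuth ≈ 338°).

42.3°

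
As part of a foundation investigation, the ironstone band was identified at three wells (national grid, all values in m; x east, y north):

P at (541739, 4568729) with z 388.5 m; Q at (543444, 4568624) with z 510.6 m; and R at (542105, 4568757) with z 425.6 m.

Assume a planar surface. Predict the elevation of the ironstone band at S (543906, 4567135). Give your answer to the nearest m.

229 m

Two edge vectors: P→Q = (1705, -105, 122.1), P→R = (366, 28, 37.1).
Normal n = (P→Q) × (P→R) = (-7314.3, -18566.9, 86170).
So ∂z/∂x = −n_x/n_z = 0.08488221 and ∂z/∂y = −n_y/n_z = 0.21546826.
Intercept c from P: 388.5 − 45984.00 − 984416.09 = −1030011.59.
At (543906, 4567135): z = 46167.9 + 984072.6 − 1030011.59 = 229.0 m.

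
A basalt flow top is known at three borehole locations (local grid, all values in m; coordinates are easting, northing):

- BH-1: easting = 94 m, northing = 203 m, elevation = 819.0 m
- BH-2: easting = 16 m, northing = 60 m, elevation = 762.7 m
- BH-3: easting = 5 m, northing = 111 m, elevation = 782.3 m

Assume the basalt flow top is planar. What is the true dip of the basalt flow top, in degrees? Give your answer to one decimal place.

Two edge vectors: BH-1→BH-2 = (-78, -143, -56.3), BH-1→BH-3 = (-89, -92, -36.7).
Normal n = (BH-1→BH-2) × (BH-1→BH-3) = (68.5, 2148.1, -5551).
So ∂z/∂easting = −n_x/n_z = 0.01234 and ∂z/∂northing = −n_y/n_z = 0.38698.
Gradient magnitude |∇z| = √(a² + b²) = √(0.00015 + 0.14975) = 0.38717.
True dip = arctan(0.38717) = 21.2°, dipping toward S (azimuth ≈ 182°).

21.2°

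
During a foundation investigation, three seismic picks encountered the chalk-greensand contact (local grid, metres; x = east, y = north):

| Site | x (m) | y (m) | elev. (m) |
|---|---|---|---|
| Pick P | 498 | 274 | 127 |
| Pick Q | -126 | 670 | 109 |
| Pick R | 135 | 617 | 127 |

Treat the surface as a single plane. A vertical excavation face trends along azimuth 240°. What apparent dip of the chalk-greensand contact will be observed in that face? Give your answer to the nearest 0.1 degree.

Two edge vectors: Pick P→Pick Q = (-624, 396, -18), Pick P→Pick R = (-363, 343, 0).
Normal n = (Pick P→Pick Q) × (Pick P→Pick R) = (6174, 6534, -70284).
So ∂z/∂x = −n_x/n_z = 0.08784 and ∂z/∂y = −n_y/n_z = 0.09297.
Unit vector along 240° is (sin 240°, cos 240°) = (-0.8660, -0.5000).
Slope in that direction = a·(-0.8660) + b·(-0.5000) = −0.12256.
Apparent dip = arctan|0.12256| = 7.0° (true dip is 7.3°, so apparent ≤ true as expected).

7.0°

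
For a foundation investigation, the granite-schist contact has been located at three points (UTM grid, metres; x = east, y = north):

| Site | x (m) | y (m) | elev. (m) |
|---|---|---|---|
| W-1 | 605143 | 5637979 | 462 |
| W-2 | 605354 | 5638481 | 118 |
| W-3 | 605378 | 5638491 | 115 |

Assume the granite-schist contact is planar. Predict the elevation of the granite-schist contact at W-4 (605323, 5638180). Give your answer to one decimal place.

Let the plane be z = a·x + b·y + c.
W-2−W-1: 211a + 502b = −344;  W-3−W-1: 235a + 512b = −347.
Solving gives a = 0.194606561, b = −0.767055746.
Then c = 462 − a·605143 − b·5637979 = 4207341.39.
At (605323, 5638180): z = 117799.8 − 4324798.4 + 4207341.39 = 342.9 m.

342.9 m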